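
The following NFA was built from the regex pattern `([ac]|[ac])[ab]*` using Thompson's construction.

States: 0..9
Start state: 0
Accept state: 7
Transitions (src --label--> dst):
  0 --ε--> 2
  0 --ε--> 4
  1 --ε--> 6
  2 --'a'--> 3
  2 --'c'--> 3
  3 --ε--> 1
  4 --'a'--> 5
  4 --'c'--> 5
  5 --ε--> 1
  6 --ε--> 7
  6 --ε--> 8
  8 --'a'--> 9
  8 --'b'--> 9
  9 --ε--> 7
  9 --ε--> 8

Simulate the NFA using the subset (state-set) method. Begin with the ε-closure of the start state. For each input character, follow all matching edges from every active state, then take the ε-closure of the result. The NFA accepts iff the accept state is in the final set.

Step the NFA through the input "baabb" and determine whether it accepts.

Answer: REJECT

Steps:
S₀ = ε-closure({0}) = {0,2,4}
'b' @ 1: {}  — no active states
rest 'aabb' ignored (set empty)
final: {}; accept 7 not in set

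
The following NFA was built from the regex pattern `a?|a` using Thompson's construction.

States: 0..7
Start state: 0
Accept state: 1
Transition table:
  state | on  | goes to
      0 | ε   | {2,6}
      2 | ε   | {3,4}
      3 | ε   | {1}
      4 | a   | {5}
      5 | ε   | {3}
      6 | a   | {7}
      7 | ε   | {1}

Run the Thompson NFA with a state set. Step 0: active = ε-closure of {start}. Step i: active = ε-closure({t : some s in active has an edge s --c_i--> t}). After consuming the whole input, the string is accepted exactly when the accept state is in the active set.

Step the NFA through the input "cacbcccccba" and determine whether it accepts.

Answer: REJECT

Derivation:
start: ε-closure({0}) = {0,1,2,3,4,6}
'c' @ 1: {}  — dead — no transitions
rest 'acbcccccba' ignored (set empty)
end set {} — state 1 not in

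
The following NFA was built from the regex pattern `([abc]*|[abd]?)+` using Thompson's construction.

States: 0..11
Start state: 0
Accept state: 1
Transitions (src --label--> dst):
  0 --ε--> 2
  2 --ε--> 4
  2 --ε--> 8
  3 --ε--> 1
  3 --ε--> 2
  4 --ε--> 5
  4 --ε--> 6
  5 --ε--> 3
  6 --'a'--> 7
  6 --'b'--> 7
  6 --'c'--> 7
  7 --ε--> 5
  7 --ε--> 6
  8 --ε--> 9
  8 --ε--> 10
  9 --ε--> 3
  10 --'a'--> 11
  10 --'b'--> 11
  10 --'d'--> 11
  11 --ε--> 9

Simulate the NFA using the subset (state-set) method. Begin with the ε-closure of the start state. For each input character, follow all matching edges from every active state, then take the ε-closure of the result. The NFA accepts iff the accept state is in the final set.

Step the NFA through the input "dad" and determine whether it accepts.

S₀ = ε-closure({0}) = {0,1,2,3,4,5,6,8,9,10}
'd' @ 1: {1,2,3,4,5,6,8,9,10,11}  ✓accept
'a' @ 2: {1,2,3,4,5,6,7,8,9,10,11}  ✓accept
'd' @ 3: {1,2,3,4,5,6,8,9,10,11}  ✓accept
end set {1,2,3,4,5,6,8,9,10,11} — state 1 in

Answer: ACCEPT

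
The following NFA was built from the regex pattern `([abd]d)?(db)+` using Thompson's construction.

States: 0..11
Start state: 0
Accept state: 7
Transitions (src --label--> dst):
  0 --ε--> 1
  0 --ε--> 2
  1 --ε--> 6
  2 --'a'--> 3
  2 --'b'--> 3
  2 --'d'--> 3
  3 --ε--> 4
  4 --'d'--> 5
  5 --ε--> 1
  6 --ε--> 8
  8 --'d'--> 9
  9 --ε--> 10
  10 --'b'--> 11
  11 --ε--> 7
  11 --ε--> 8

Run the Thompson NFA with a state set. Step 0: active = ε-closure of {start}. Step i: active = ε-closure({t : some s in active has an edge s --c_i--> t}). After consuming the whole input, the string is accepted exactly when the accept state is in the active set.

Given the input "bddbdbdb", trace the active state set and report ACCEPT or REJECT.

Answer: ACCEPT

Derivation:
start: ε-closure({0}) = {0,1,2,6,8}
'b' @ 1: {3,4}
'd' @ 2: {1,5,6,8}
'd' @ 3: {9,10}
'b' @ 4: {7,8,11}  (accept∈set)
'd' @ 5: {9,10}
'b' @ 6: {7,8,11}  (accept∈set)
'd' @ 7: {9,10}
'b' @ 8: {7,8,11}  (accept∈set)
after full input: {7,8,11}  (accept=7 in)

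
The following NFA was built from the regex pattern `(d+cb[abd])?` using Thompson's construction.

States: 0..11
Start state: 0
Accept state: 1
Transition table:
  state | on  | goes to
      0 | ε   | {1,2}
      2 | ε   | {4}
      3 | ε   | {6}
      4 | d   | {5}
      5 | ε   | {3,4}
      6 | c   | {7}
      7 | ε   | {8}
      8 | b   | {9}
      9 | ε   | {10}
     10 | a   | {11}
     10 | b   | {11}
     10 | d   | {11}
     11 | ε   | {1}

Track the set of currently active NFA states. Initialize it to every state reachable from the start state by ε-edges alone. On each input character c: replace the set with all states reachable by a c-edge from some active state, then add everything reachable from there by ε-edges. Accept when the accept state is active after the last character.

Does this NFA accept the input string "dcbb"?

Answer: ACCEPT

Trace:
start: ε-closure({0}) = {0,1,2,4}
'd' @ 1: {3,4,5,6}
'c' @ 2: {7,8}
'b' @ 3: {9,10}
'b' @ 4: {1,11}  [accepting]
end set {1,11} — state 1 in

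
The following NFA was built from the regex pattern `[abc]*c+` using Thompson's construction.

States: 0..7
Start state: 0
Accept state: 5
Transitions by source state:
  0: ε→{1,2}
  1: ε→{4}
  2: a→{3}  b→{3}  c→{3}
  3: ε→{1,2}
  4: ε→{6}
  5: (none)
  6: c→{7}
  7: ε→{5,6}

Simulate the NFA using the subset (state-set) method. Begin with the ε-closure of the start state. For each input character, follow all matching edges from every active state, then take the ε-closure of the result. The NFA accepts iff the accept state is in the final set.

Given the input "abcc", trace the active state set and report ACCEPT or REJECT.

initial (ε-close {0}): {0,1,2,4,6}
'a' @ 1: {1,2,3,4,6}
'b' @ 2: {1,2,3,4,6}
'c' @ 3: {1,2,3,4,5,6,7}  (accept∈set)
'c' @ 4: {1,2,3,4,5,6,7}  (accept∈set)
after full input: {1,2,3,4,5,6,7}  (accept=5 in)

Answer: ACCEPT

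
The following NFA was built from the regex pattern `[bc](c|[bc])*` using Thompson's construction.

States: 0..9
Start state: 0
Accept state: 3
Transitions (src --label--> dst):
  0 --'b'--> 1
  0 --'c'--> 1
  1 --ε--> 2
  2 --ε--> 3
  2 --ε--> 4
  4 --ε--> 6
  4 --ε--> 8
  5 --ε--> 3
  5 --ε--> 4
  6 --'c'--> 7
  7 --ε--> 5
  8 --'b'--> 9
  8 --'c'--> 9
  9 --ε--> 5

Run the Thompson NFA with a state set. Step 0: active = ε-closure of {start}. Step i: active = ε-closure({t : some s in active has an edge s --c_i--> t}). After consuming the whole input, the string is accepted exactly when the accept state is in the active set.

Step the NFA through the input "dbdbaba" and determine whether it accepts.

Answer: REJECT

Trace:
start: ε-closure({0}) = {0}
'd' @ 1: {}  — no active states
rest 'bdbaba' ignored (set empty)
final: {}; accept 3 not in set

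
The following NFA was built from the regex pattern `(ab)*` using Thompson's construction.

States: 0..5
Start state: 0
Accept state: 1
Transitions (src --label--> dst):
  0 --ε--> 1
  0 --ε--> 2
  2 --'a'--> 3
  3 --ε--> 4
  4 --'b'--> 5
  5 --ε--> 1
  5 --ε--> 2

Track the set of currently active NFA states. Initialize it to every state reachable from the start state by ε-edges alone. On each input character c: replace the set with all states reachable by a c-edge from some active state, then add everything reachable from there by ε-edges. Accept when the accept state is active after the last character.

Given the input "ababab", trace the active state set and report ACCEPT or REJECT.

start: ε-closure({0}) = {0,1,2}
'a' @ 1: {3,4}
'b' @ 2: {1,2,5}  ✓accept
'a' @ 3: {3,4}
'b' @ 4: {1,2,5}  ✓accept
'a' @ 5: {3,4}
'b' @ 6: {1,2,5}  ✓accept
final: {1,2,5}; accept 1 in set

Answer: ACCEPT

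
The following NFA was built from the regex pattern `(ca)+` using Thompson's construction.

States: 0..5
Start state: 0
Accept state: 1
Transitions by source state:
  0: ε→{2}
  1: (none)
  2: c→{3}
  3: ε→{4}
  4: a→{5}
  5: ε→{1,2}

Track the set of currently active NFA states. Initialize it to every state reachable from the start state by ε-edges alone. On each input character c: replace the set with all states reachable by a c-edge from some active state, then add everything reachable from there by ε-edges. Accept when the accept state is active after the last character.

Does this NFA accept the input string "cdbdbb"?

Answer: REJECT

Derivation:
initial (ε-close {0}): {0,2}
'c' @ 1: {3,4}
'd' @ 2: {}  — no active states
rest 'bdbb' ignored (set empty)
after full input: {}  (accept=1 not in)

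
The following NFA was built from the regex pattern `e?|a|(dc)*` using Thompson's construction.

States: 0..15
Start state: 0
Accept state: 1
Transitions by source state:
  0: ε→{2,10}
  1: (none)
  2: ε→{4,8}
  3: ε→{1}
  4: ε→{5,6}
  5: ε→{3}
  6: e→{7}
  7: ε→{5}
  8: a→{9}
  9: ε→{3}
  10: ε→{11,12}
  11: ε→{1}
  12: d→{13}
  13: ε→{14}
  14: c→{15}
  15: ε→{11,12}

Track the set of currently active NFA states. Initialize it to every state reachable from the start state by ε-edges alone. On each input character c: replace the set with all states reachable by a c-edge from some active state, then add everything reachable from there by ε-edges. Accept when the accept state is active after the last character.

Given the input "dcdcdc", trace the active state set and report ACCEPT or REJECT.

Answer: ACCEPT

Steps:
S₀ = ε-closure({0}) = {0,1,2,3,4,5,6,8,10,11,12}
'd' @ 1: {13,14}
'c' @ 2: {1,11,12,15}  ✓accept
'd' @ 3: {13,14}
'c' @ 4: {1,11,12,15}  ✓accept
'd' @ 5: {13,14}
'c' @ 6: {1,11,12,15}  ✓accept
end set {1,11,12,15} — state 1 in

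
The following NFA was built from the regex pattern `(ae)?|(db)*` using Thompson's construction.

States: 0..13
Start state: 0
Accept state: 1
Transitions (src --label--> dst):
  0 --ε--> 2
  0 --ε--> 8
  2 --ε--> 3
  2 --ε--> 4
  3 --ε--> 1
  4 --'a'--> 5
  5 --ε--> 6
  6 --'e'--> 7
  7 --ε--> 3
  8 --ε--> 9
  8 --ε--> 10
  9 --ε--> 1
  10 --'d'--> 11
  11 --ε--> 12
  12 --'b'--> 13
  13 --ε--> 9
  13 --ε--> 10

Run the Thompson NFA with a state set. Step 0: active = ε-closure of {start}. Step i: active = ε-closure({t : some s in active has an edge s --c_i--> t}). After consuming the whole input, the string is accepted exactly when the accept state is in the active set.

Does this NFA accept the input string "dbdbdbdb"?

start: ε-closure({0}) = {0,1,2,3,4,8,9,10}
'd' @ 1: {11,12}
'b' @ 2: {1,9,10,13}  [accepting]
'd' @ 3: {11,12}
'b' @ 4: {1,9,10,13}  [accepting]
'd' @ 5: {11,12}
'b' @ 6: {1,9,10,13}  [accepting]
'd' @ 7: {11,12}
'b' @ 8: {1,9,10,13}  [accepting]
final: {1,9,10,13}; accept 1 in set

Answer: ACCEPT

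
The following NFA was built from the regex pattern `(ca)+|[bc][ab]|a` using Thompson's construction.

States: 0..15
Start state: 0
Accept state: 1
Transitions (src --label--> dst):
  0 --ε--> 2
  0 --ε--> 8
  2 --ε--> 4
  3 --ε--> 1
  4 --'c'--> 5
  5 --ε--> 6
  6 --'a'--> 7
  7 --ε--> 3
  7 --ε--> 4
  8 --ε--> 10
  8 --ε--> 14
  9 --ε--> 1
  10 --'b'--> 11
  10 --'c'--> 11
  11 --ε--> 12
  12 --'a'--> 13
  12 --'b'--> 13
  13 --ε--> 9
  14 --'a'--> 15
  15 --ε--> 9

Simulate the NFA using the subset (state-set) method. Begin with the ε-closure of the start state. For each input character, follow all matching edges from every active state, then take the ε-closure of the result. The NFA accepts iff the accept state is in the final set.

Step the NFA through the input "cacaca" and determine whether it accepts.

Answer: ACCEPT

Steps:
S₀ = ε-closure({0}) = {0,2,4,8,10,14}
'c' @ 1: {5,6,11,12}
'a' @ 2: {1,3,4,7,9,13}  (accept∈set)
'c' @ 3: {5,6}
'a' @ 4: {1,3,4,7}  (accept∈set)
'c' @ 5: {5,6}
'a' @ 6: {1,3,4,7}  (accept∈set)
final: {1,3,4,7}; accept 1 in set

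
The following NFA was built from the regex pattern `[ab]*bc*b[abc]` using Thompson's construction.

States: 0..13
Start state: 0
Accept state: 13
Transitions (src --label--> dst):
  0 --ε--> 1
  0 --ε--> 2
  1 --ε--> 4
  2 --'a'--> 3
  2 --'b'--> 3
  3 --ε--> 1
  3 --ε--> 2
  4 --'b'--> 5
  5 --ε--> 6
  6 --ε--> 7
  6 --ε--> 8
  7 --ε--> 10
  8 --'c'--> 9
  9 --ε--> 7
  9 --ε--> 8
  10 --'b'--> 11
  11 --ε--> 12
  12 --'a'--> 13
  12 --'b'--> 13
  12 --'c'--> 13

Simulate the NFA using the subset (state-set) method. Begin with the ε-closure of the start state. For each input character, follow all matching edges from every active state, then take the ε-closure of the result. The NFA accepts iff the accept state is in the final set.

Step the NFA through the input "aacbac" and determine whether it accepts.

Answer: REJECT

Steps:
start: ε-closure({0}) = {0,1,2,4}
'a' @ 1: {1,2,3,4}
'a' @ 2: {1,2,3,4}
'c' @ 3: {}  — dead — no transitions
rest 'bac' ignored (set empty)
final: {}; accept 13 not in set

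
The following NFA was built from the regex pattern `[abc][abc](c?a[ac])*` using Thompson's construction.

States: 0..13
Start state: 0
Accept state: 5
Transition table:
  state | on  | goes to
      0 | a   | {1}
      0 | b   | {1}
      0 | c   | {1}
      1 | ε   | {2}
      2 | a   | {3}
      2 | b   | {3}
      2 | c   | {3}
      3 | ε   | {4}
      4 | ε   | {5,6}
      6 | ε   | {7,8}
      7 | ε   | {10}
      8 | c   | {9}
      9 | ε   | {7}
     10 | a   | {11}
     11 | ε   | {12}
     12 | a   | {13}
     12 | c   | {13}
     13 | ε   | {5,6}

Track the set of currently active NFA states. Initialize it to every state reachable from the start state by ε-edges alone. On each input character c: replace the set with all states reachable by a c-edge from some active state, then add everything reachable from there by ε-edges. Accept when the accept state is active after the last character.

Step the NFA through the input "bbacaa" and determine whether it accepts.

Answer: ACCEPT

Trace:
initial (ε-close {0}): {0}
'b' @ 1: {1,2}
'b' @ 2: {3,4,5,6,7,8,10}  (accept∈set)
'a' @ 3: {11,12}
'c' @ 4: {5,6,7,8,10,13}  (accept∈set)
'a' @ 5: {11,12}
'a' @ 6: {5,6,7,8,10,13}  (accept∈set)
end set {5,6,7,8,10,13} — state 5 in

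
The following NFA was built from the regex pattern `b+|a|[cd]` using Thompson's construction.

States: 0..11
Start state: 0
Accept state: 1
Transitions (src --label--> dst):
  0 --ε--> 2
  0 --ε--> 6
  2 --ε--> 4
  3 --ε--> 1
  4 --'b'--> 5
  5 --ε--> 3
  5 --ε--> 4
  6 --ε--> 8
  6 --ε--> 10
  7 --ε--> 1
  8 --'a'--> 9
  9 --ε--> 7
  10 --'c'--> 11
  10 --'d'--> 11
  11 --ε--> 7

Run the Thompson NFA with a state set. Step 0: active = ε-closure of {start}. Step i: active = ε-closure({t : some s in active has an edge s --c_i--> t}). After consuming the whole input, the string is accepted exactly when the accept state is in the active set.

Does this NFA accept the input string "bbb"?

start: ε-closure({0}) = {0,2,4,6,8,10}
'b' @ 1: {1,3,4,5}  (accept∈set)
'b' @ 2: {1,3,4,5}  (accept∈set)
'b' @ 3: {1,3,4,5}  (accept∈set)
after full input: {1,3,4,5}  (accept=1 in)

Answer: ACCEPT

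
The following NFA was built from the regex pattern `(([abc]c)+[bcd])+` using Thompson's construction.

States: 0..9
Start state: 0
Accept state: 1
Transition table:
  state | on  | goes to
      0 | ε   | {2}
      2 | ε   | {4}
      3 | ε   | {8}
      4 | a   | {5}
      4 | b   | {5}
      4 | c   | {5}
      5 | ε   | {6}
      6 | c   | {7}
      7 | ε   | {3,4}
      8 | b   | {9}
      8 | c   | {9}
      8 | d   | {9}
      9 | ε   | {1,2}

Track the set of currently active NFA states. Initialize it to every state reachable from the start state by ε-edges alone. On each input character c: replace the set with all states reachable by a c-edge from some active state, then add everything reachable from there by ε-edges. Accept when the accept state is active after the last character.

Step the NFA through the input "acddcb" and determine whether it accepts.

Answer: REJECT

Derivation:
initial (ε-close {0}): {0,2,4}
'a' @ 1: {5,6}
'c' @ 2: {3,4,7,8}
'd' @ 3: {1,2,4,9}  (accept∈set)
'd' @ 4: {}  — dead — no transitions
rest 'cb' ignored (set empty)
after full input: {}  (accept=1 not in)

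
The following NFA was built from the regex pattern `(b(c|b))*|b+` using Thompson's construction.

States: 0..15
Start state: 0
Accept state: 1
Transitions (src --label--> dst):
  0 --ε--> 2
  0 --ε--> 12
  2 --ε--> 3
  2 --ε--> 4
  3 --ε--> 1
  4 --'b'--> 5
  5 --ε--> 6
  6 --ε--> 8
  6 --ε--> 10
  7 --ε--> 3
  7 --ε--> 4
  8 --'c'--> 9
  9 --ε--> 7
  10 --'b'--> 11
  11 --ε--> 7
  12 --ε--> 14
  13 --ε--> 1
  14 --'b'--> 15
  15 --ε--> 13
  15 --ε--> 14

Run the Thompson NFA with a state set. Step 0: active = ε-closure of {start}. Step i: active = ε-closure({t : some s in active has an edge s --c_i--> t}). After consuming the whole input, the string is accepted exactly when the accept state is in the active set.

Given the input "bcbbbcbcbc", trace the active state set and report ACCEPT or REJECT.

Answer: ACCEPT

Derivation:
initial (ε-close {0}): {0,1,2,3,4,12,14}
'b' @ 1: {1,5,6,8,10,13,14,15}  [accepting]
'c' @ 2: {1,3,4,7,9}  [accepting]
'b' @ 3: {5,6,8,10}
'b' @ 4: {1,3,4,7,11}  [accepting]
'b' @ 5: {5,6,8,10}
'c' @ 6: {1,3,4,7,9}  [accepting]
'b' @ 7: {5,6,8,10}
'c' @ 8: {1,3,4,7,9}  [accepting]
'b' @ 9: {5,6,8,10}
'c' @ 10: {1,3,4,7,9}  [accepting]
final: {1,3,4,7,9}; accept 1 in set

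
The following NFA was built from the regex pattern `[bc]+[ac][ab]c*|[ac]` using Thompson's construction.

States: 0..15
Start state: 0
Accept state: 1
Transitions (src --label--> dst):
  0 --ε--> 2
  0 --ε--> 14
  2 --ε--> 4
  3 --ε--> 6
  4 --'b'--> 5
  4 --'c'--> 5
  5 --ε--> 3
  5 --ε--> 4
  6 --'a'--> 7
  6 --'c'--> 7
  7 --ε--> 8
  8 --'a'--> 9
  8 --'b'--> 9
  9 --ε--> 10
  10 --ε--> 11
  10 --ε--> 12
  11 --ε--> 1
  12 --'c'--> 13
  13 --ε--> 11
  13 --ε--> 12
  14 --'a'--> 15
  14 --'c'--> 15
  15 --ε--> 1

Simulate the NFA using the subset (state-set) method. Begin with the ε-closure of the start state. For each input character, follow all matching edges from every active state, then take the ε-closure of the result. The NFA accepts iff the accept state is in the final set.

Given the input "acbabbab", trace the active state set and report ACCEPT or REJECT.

Answer: REJECT

Trace:
initial (ε-close {0}): {0,2,4,14}
'a' @ 1: {1,15}  [accepting]
'c' @ 2: {}  — dead — no transitions
rest 'babbab' ignored (set empty)
after full input: {}  (accept=1 not in)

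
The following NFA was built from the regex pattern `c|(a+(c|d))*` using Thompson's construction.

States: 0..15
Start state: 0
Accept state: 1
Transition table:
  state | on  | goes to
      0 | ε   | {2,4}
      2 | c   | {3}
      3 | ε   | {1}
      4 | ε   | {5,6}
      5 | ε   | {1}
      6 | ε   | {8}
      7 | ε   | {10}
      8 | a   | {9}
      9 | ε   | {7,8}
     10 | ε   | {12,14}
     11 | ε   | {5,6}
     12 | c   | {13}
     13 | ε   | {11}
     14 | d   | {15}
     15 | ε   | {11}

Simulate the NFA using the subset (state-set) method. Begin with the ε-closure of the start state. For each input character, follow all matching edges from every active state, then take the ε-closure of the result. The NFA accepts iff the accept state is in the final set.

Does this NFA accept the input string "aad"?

Answer: ACCEPT

Derivation:
S₀ = ε-closure({0}) = {0,1,2,4,5,6,8}
'a' @ 1: {7,8,9,10,12,14}
'a' @ 2: {7,8,9,10,12,14}
'd' @ 3: {1,5,6,8,11,15}  ✓accept
final: {1,5,6,8,11,15}; accept 1 in set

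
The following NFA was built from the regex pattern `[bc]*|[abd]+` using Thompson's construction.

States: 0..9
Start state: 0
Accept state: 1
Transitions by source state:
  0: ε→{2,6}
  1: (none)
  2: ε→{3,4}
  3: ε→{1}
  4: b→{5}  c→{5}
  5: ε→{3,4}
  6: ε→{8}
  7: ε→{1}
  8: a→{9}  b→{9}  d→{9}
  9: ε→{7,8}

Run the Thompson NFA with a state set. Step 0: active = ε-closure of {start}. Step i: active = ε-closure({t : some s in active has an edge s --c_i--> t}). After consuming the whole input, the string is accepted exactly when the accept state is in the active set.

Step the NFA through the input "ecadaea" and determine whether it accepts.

S₀ = ε-closure({0}) = {0,1,2,3,4,6,8}
'e' @ 1: {}  — dead — no transitions
rest 'cadaea' ignored (set empty)
final: {}; accept 1 not in set

Answer: REJECT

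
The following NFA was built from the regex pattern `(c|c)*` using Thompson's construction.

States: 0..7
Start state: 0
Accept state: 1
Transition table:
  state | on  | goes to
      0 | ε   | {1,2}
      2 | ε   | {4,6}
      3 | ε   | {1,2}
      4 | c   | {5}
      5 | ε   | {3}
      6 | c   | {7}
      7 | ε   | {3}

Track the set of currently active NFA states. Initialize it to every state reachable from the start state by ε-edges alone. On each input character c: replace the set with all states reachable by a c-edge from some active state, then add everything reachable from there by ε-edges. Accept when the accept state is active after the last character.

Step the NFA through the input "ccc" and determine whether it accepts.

Answer: ACCEPT

Trace:
S₀ = ε-closure({0}) = {0,1,2,4,6}
'c' @ 1: {1,2,3,4,5,6,7}  [accepting]
'c' @ 2: {1,2,3,4,5,6,7}  [accepting]
'c' @ 3: {1,2,3,4,5,6,7}  [accepting]
end set {1,2,3,4,5,6,7} — state 1 in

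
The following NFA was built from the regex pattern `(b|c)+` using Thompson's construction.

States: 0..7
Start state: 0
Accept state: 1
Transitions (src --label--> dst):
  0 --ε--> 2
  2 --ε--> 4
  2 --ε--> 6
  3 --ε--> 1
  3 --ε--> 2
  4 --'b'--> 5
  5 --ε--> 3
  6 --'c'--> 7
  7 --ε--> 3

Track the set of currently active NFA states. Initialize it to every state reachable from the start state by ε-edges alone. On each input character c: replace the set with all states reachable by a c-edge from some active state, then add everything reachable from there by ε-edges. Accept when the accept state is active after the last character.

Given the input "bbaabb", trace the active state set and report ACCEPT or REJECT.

start: ε-closure({0}) = {0,2,4,6}
'b' @ 1: {1,2,3,4,5,6}  (accept∈set)
'b' @ 2: {1,2,3,4,5,6}  (accept∈set)
'a' @ 3: {}  — no active states
rest 'abb' ignored (set empty)
end set {} — state 1 not in

Answer: REJECT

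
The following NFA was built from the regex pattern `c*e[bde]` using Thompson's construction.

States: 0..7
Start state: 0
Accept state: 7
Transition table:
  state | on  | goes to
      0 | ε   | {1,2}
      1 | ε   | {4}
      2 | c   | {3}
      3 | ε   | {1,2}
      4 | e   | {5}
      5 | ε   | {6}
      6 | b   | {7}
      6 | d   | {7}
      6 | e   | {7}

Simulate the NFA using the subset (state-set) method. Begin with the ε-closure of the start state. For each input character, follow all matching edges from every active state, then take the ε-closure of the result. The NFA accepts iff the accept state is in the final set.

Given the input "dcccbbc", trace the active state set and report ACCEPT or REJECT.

Answer: REJECT

Steps:
start: ε-closure({0}) = {0,1,2,4}
'd' @ 1: {}  — no active states
rest 'cccbbc' ignored (set empty)
end set {} — state 7 not in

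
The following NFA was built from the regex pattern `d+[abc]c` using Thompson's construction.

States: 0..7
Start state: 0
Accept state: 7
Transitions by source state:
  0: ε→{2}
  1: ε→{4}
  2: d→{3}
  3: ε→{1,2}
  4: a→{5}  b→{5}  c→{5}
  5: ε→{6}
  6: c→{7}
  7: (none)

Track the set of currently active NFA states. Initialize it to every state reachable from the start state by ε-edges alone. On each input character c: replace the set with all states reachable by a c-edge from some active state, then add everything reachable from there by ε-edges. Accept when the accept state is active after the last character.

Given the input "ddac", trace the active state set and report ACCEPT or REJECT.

initial (ε-close {0}): {0,2}
'd' @ 1: {1,2,3,4}
'd' @ 2: {1,2,3,4}
'a' @ 3: {5,6}
'c' @ 4: {7}  (accept∈set)
end set {7} — state 7 in

Answer: ACCEPT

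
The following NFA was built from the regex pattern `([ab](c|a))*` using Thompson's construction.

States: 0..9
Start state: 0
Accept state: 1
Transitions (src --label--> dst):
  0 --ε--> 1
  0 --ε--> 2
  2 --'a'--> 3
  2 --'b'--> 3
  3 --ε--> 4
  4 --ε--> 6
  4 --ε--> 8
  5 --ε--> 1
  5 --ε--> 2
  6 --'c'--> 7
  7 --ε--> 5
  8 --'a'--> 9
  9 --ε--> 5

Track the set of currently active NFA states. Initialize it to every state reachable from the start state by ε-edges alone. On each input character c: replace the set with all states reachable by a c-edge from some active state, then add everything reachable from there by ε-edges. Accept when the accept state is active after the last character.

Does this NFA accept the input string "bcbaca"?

Answer: REJECT

Derivation:
S₀ = ε-closure({0}) = {0,1,2}
'b' @ 1: {3,4,6,8}
'c' @ 2: {1,2,5,7}  (accept∈set)
'b' @ 3: {3,4,6,8}
'a' @ 4: {1,2,5,9}  (accept∈set)
'c' @ 5: {}  — dead — no transitions
rest 'a' ignored (set empty)
after full input: {}  (accept=1 not in)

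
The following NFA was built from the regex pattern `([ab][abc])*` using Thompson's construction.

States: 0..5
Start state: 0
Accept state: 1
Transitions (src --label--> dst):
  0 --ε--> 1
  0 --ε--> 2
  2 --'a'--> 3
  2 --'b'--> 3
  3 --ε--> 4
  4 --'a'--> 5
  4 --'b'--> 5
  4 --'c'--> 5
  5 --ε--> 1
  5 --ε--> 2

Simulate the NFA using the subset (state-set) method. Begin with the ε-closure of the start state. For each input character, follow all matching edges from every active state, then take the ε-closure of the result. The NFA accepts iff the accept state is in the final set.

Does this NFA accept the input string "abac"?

Answer: ACCEPT

Steps:
start: ε-closure({0}) = {0,1,2}
'a' @ 1: {3,4}
'b' @ 2: {1,2,5}  [accepting]
'a' @ 3: {3,4}
'c' @ 4: {1,2,5}  [accepting]
end set {1,2,5} — state 1 in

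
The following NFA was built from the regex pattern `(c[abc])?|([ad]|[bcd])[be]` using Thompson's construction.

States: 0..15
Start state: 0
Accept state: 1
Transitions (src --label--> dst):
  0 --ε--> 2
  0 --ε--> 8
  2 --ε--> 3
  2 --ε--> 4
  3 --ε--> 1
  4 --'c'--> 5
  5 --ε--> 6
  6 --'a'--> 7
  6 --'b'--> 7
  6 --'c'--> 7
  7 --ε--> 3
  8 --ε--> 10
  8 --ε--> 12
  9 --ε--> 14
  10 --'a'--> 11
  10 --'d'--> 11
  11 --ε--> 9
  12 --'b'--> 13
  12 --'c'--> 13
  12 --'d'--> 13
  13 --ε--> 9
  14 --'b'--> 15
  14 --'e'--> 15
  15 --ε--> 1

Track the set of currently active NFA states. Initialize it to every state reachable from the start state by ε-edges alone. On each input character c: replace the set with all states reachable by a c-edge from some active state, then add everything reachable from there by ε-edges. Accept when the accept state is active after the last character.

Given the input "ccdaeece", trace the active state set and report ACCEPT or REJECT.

Answer: REJECT

Derivation:
initial (ε-close {0}): {0,1,2,3,4,8,10,12}
'c' @ 1: {5,6,9,13,14}
'c' @ 2: {1,3,7}  ✓accept
'd' @ 3: {}  — no active states
rest 'aeece' ignored (set empty)
after full input: {}  (accept=1 not in)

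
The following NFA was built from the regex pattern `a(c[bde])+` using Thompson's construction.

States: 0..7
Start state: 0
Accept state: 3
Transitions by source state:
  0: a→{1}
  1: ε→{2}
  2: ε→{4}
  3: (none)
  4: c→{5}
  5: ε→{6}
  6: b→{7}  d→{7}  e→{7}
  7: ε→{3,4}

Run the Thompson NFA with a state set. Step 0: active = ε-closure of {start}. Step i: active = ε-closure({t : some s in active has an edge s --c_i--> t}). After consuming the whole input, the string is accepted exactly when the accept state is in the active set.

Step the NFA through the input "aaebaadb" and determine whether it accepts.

Answer: REJECT

Steps:
S₀ = ε-closure({0}) = {0}
'a' @ 1: {1,2,4}
'a' @ 2: {}  — state set empty
rest 'ebaadb' ignored (set empty)
after full input: {}  (accept=3 not in)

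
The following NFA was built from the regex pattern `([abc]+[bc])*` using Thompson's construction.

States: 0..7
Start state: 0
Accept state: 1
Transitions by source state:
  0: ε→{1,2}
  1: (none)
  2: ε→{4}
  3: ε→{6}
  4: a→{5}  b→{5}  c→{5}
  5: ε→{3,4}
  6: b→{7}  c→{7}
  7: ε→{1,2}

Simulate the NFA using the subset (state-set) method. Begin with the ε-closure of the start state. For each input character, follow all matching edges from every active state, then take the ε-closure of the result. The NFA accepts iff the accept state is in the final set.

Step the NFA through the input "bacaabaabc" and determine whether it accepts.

Answer: ACCEPT

Trace:
S₀ = ε-closure({0}) = {0,1,2,4}
'b' @ 1: {3,4,5,6}
'a' @ 2: {3,4,5,6}
'c' @ 3: {1,2,3,4,5,6,7}  ✓accept
'a' @ 4: {3,4,5,6}
'a' @ 5: {3,4,5,6}
'b' @ 6: {1,2,3,4,5,6,7}  ✓accept
'a' @ 7: {3,4,5,6}
'a' @ 8: {3,4,5,6}
'b' @ 9: {1,2,3,4,5,6,7}  ✓accept
'c' @ 10: {1,2,3,4,5,6,7}  ✓accept
final: {1,2,3,4,5,6,7}; accept 1 in set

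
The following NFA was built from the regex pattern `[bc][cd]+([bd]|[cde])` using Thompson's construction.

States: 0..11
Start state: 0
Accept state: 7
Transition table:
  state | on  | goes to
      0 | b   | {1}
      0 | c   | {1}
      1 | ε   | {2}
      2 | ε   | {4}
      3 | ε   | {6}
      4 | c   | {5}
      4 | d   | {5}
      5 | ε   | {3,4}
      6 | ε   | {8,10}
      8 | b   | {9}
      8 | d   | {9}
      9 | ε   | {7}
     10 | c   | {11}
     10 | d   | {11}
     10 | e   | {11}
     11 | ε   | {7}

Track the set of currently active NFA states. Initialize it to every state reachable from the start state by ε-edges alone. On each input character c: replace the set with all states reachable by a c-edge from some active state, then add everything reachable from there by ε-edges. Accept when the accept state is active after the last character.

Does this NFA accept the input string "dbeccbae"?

start: ε-closure({0}) = {0}
'd' @ 1: {}  — state set empty
rest 'beccbae' ignored (set empty)
after full input: {}  (accept=7 not in)

Answer: REJECT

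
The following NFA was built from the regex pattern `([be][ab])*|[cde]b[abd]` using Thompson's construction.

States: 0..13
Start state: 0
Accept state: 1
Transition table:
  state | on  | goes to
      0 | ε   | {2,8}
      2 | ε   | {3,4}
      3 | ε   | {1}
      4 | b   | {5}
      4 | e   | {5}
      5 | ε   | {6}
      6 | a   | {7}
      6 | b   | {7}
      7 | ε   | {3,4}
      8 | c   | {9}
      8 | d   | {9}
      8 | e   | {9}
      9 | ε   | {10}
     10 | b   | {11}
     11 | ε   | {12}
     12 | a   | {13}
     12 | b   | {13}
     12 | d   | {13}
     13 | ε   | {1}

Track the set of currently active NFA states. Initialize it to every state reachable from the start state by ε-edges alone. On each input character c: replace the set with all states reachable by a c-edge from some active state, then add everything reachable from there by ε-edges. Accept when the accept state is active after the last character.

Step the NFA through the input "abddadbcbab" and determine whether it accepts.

S₀ = ε-closure({0}) = {0,1,2,3,4,8}
'a' @ 1: {}  — dead — no transitions
rest 'bddadbcbab' ignored (set empty)
end set {} — state 1 not in

Answer: REJECT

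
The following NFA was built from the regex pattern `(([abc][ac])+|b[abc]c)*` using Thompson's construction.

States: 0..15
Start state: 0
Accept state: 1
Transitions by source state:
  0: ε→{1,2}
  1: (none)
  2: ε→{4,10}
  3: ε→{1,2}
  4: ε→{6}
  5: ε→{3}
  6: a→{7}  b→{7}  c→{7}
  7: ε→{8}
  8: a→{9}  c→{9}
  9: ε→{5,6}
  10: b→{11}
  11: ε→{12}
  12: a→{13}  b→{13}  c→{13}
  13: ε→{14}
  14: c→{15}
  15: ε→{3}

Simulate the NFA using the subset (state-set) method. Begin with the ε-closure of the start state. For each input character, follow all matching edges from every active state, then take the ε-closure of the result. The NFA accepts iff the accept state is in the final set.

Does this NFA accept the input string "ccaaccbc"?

Answer: ACCEPT

Steps:
S₀ = ε-closure({0}) = {0,1,2,4,6,10}
'c' @ 1: {7,8}
'c' @ 2: {1,2,3,4,5,6,9,10}  [accepting]
'a' @ 3: {7,8}
'a' @ 4: {1,2,3,4,5,6,9,10}  [accepting]
'c' @ 5: {7,8}
'c' @ 6: {1,2,3,4,5,6,9,10}  [accepting]
'b' @ 7: {7,8,11,12}
'c' @ 8: {1,2,3,4,5,6,9,10,13,14}  [accepting]
after full input: {1,2,3,4,5,6,9,10,13,14}  (accept=1 in)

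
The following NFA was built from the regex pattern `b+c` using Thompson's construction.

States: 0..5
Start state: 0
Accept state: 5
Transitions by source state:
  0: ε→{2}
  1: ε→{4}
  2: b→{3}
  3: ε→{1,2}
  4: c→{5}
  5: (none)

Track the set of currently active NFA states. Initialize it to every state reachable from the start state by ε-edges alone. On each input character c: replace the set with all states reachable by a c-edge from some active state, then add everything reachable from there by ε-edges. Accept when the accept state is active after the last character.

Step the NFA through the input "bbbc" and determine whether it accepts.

S₀ = ε-closure({0}) = {0,2}
'b' @ 1: {1,2,3,4}
'b' @ 2: {1,2,3,4}
'b' @ 3: {1,2,3,4}
'c' @ 4: {5}  (accept∈set)
end set {5} — state 5 in

Answer: ACCEPT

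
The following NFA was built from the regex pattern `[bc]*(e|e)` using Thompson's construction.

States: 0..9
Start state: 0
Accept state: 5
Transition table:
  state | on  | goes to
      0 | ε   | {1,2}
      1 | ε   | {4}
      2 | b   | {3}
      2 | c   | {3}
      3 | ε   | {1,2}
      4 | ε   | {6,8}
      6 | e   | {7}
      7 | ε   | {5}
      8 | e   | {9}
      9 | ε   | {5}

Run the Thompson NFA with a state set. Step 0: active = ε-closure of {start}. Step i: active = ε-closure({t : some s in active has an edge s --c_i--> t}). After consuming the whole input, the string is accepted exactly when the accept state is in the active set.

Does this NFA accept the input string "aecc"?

S₀ = ε-closure({0}) = {0,1,2,4,6,8}
'a' @ 1: {}  — no active states
rest 'ecc' ignored (set empty)
after full input: {}  (accept=5 not in)

Answer: REJECT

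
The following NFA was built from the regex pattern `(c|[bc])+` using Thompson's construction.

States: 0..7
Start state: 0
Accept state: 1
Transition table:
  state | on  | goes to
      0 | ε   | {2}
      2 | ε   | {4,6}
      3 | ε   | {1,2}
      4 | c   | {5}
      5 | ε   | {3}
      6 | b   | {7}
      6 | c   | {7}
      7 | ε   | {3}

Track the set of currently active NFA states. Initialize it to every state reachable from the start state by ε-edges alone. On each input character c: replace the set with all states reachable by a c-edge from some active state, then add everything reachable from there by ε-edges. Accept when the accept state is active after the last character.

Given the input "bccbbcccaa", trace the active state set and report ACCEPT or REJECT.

start: ε-closure({0}) = {0,2,4,6}
'b' @ 1: {1,2,3,4,6,7}  (accept∈set)
'c' @ 2: {1,2,3,4,5,6,7}  (accept∈set)
'c' @ 3: {1,2,3,4,5,6,7}  (accept∈set)
'b' @ 4: {1,2,3,4,6,7}  (accept∈set)
'b' @ 5: {1,2,3,4,6,7}  (accept∈set)
'c' @ 6: {1,2,3,4,5,6,7}  (accept∈set)
'c' @ 7: {1,2,3,4,5,6,7}  (accept∈set)
'c' @ 8: {1,2,3,4,5,6,7}  (accept∈set)
'a' @ 9: {}  — state set empty
rest 'a' ignored (set empty)
after full input: {}  (accept=1 not in)

Answer: REJECT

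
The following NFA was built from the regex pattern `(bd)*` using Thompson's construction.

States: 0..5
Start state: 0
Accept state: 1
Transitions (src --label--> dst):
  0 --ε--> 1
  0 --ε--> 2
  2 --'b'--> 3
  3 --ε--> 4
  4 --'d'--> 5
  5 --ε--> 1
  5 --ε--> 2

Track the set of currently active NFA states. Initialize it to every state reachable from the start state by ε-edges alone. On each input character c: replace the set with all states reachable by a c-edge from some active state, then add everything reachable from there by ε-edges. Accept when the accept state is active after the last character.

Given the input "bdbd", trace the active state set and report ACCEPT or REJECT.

S₀ = ε-closure({0}) = {0,1,2}
'b' @ 1: {3,4}
'd' @ 2: {1,2,5}  (accept∈set)
'b' @ 3: {3,4}
'd' @ 4: {1,2,5}  (accept∈set)
final: {1,2,5}; accept 1 in set

Answer: ACCEPT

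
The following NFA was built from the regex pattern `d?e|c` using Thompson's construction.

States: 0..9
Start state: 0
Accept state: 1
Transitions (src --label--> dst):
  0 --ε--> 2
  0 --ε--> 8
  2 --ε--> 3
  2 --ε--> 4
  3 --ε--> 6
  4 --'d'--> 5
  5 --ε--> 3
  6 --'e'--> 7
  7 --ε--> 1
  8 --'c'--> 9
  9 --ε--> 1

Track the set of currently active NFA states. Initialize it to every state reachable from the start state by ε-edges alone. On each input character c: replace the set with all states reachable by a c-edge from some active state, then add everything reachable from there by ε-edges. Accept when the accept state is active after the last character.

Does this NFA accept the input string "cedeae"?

Answer: REJECT

Steps:
S₀ = ε-closure({0}) = {0,2,3,4,6,8}
'c' @ 1: {1,9}  [accepting]
'e' @ 2: {}  — no active states
rest 'deae' ignored (set empty)
end set {} — state 1 not in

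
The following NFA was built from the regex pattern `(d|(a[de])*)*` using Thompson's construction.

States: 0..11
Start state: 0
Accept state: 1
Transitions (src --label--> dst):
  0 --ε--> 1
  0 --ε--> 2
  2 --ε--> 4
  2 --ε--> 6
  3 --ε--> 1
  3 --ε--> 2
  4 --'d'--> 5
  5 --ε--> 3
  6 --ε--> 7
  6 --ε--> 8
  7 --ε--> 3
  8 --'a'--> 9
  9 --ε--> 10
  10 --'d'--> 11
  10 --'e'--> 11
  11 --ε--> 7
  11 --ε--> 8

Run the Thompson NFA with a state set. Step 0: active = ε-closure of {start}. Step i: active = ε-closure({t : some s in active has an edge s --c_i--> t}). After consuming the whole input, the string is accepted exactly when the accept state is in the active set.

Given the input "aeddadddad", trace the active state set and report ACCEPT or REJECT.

start: ε-closure({0}) = {0,1,2,3,4,6,7,8}
'a' @ 1: {9,10}
'e' @ 2: {1,2,3,4,6,7,8,11}  (accept∈set)
'd' @ 3: {1,2,3,4,5,6,7,8}  (accept∈set)
'd' @ 4: {1,2,3,4,5,6,7,8}  (accept∈set)
'a' @ 5: {9,10}
'd' @ 6: {1,2,3,4,6,7,8,11}  (accept∈set)
'd' @ 7: {1,2,3,4,5,6,7,8}  (accept∈set)
'd' @ 8: {1,2,3,4,5,6,7,8}  (accept∈set)
'a' @ 9: {9,10}
'd' @ 10: {1,2,3,4,6,7,8,11}  (accept∈set)
after full input: {1,2,3,4,6,7,8,11}  (accept=1 in)

Answer: ACCEPT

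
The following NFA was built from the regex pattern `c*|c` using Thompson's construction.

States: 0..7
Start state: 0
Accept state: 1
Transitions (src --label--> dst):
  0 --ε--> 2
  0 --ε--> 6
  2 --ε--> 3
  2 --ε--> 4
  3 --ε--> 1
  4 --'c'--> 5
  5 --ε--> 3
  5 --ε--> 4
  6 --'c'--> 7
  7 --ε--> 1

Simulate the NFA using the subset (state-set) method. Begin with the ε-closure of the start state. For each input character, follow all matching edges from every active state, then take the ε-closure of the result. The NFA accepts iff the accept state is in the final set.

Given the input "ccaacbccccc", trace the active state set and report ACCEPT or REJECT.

S₀ = ε-closure({0}) = {0,1,2,3,4,6}
'c' @ 1: {1,3,4,5,7}  (accept∈set)
'c' @ 2: {1,3,4,5}  (accept∈set)
'a' @ 3: {}  — no active states
rest 'acbccccc' ignored (set empty)
final: {}; accept 1 not in set

Answer: REJECT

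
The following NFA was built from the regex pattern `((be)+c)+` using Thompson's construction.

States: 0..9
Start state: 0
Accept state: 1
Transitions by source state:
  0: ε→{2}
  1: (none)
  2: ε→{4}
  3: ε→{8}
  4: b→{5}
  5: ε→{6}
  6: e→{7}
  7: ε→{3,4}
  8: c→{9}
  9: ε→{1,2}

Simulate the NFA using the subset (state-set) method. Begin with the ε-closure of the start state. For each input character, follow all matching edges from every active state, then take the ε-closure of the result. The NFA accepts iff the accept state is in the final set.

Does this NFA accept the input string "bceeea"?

initial (ε-close {0}): {0,2,4}
'b' @ 1: {5,6}
'c' @ 2: {}  — dead — no transitions
rest 'eeea' ignored (set empty)
end set {} — state 1 not in

Answer: REJECT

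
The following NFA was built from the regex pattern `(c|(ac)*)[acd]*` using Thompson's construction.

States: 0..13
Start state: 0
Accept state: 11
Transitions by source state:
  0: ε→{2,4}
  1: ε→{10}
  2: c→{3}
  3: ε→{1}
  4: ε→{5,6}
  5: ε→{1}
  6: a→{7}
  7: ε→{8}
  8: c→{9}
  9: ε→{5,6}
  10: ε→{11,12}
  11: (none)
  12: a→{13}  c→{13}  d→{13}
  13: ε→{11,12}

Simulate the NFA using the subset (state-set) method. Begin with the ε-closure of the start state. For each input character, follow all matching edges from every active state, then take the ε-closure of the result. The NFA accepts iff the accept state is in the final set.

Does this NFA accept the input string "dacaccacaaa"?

Answer: ACCEPT

Derivation:
S₀ = ε-closure({0}) = {0,1,2,4,5,6,10,11,12}
'd' @ 1: {11,12,13}  ✓accept
'a' @ 2: {11,12,13}  ✓accept
'c' @ 3: {11,12,13}  ✓accept
'a' @ 4: {11,12,13}  ✓accept
'c' @ 5: {11,12,13}  ✓accept
'c' @ 6: {11,12,13}  ✓accept
'a' @ 7: {11,12,13}  ✓accept
'c' @ 8: {11,12,13}  ✓accept
'a' @ 9: {11,12,13}  ✓accept
'a' @ 10: {11,12,13}  ✓accept
'a' @ 11: {11,12,13}  ✓accept
after full input: {11,12,13}  (accept=11 in)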